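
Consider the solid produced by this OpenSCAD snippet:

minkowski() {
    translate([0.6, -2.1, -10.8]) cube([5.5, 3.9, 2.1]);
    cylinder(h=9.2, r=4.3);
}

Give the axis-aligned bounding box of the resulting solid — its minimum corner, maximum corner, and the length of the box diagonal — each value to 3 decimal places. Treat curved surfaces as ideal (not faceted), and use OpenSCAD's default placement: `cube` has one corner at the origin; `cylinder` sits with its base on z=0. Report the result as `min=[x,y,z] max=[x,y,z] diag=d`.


min=[-3.700,-6.400,-10.800] max=[10.400,6.100,0.500] diag=21.972

A = translate([0.6, -2.1, -10.8]) cube([5.5, 3.9, 2.1]) → bbox [0.6,-2.1,-10.8] .. [6.1,1.8,-8.7]
B = cylinder(h=9.2, r=4.3) → bbox [-4.3,-4.3,0] .. [4.3,4.3,9.2]
lo = A.lo+B.lo = [0.6-4.3, -2.1-4.3, -10.8+0] = [-3.700,-6.400,-10.800]
hi = A.hi+B.hi = [6.1+4.3, 1.8+4.3, -8.7+9.2] = [10.400,6.100,0.500]
diag = √(14.1²+12.5²+11.3²) = √482.75 = 21.972


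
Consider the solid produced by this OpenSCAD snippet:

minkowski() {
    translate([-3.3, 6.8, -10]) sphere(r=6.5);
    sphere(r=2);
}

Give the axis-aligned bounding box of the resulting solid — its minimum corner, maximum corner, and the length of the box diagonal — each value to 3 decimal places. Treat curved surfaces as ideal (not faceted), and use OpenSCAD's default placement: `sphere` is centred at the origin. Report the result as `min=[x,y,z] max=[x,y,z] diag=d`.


A = translate([-3.3, 6.8, -10]) sphere(r=6.5) → bbox [-9.8,0.3,-16.5] .. [3.2,13.3,-3.5]
B = sphere(r=2) → bbox [-2,-2,-2] .. [2,2,2]
lo = A.lo+B.lo = [-9.8-2, 0.3-2, -16.5-2] = [-11.800,-1.700,-18.500]
hi = A.hi+B.hi = [3.2+2, 13.3+2, -3.5+2] = [5.200,15.300,-1.500]
diag = √(17²+17²+17²) = √867 = 29.445

min=[-11.800,-1.700,-18.500] max=[5.200,15.300,-1.500] diag=29.445


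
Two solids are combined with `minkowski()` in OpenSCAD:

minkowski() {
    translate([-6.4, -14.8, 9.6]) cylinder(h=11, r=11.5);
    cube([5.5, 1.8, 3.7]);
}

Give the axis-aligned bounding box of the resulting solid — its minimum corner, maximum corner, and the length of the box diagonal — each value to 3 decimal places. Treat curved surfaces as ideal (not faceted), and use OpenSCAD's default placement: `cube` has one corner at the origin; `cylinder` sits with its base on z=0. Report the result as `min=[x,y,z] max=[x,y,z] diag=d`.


A = translate([-6.4, -14.8, 9.6]) cylinder(h=11, r=11.5) → bbox [-17.9,-26.3,9.6] .. [5.1,-3.3,20.6]
B = cube([5.5, 1.8, 3.7]) → bbox [0,0,0] .. [5.5,1.8,3.7]
lo = A.lo+B.lo = [-17.9+0, -26.3+0, 9.6+0] = [-17.900,-26.300,9.600]
hi = A.hi+B.hi = [5.1+5.5, -3.3+1.8, 20.6+3.7] = [10.600,-1.500,24.300]
diag = √(28.5²+24.8²+14.7²) = √1643.38 = 40.539

min=[-17.900,-26.300,9.600] max=[10.600,-1.500,24.300] diag=40.539


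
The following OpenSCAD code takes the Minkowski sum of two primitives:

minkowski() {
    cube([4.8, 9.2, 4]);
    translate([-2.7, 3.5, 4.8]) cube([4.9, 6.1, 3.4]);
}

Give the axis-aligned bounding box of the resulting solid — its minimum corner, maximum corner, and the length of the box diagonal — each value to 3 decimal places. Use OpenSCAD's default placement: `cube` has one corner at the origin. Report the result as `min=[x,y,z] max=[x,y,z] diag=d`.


min=[-2.700,3.500,4.800] max=[7.000,18.800,12.200] diag=19.569

A = translate([-2.7, 3.5, 4.8]) cube([4.9, 6.1, 3.4]) → bbox [-2.7,3.5,4.8] .. [2.2,9.6,8.2]
B = cube([4.8, 9.2, 4]) → bbox [0,0,0] .. [4.8,9.2,4]
lo = A.lo+B.lo = [-2.7+0, 3.5+0, 4.8+0] = [-2.700,3.500,4.800]
hi = A.hi+B.hi = [2.2+4.8, 9.6+9.2, 8.2+4] = [7.000,18.800,12.200]
diag = √(9.7²+15.3²+7.4²) = √382.94 = 19.569


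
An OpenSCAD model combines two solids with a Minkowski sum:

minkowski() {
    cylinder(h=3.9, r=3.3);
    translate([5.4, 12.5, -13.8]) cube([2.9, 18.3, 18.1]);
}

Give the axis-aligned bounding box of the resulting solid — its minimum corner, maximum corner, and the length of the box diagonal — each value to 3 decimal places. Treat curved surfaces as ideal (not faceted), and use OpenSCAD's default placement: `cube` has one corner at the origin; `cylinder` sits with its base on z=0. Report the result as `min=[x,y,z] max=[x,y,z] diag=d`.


min=[2.100,9.200,-13.800] max=[11.600,34.100,8.200] diag=34.558

A = translate([5.4, 12.5, -13.8]) cube([2.9, 18.3, 18.1]) → bbox [5.4,12.5,-13.8] .. [8.3,30.8,4.3]
B = cylinder(h=3.9, r=3.3) → bbox [-3.3,-3.3,0] .. [3.3,3.3,3.9]
lo = A.lo+B.lo = [5.4-3.3, 12.5-3.3, -13.8+0] = [2.100,9.200,-13.800]
hi = A.hi+B.hi = [8.3+3.3, 30.8+3.3, 4.3+3.9] = [11.600,34.100,8.200]
diag = √(9.5²+24.9²+22²) = √1194.26 = 34.558


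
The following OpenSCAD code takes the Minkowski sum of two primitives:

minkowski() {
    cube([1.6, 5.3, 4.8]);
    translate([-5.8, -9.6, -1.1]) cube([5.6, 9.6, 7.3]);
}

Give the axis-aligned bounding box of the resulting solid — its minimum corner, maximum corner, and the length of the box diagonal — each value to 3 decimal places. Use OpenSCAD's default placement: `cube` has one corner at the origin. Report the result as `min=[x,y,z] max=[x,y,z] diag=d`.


min=[-5.800,-9.600,-1.100] max=[1.400,5.300,11.000] diag=20.500

A = translate([-5.8, -9.6, -1.1]) cube([5.6, 9.6, 7.3]) → bbox [-5.8,-9.6,-1.1] .. [-0.2,0,6.2]
B = cube([1.6, 5.3, 4.8]) → bbox [0,0,0] .. [1.6,5.3,4.8]
lo = A.lo+B.lo = [-5.8+0, -9.6+0, -1.1+0] = [-5.800,-9.600,-1.100]
hi = A.hi+B.hi = [-0.2+1.6, 0+5.3, 6.2+4.8] = [1.400,5.300,11.000]
diag = √(7.2²+14.9²+12.1²) = √420.26 = 20.500


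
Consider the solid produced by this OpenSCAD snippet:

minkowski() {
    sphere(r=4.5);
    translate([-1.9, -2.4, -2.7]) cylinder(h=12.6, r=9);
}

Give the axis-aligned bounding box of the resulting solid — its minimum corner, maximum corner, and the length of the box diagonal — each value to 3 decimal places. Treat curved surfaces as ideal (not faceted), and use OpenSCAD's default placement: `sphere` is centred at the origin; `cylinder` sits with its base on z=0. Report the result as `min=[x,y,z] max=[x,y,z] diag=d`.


A = translate([-1.9, -2.4, -2.7]) cylinder(h=12.6, r=9) → bbox [-10.9,-11.4,-2.7] .. [7.1,6.6,9.9]
B = sphere(r=4.5) → bbox [-4.5,-4.5,-4.5] .. [4.5,4.5,4.5]
lo = A.lo+B.lo = [-10.9-4.5, -11.4-4.5, -2.7-4.5] = [-15.400,-15.900,-7.200]
hi = A.hi+B.hi = [7.1+4.5, 6.6+4.5, 9.9+4.5] = [11.600,11.100,14.400]
diag = √(27²+27²+21.6²) = √1924.56 = 43.870

min=[-15.400,-15.900,-7.200] max=[11.600,11.100,14.400] diag=43.870


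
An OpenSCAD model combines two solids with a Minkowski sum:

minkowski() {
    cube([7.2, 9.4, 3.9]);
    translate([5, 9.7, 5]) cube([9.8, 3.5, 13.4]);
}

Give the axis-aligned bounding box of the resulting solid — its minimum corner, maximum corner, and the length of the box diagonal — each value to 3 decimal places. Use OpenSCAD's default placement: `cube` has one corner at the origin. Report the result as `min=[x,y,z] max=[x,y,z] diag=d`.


A = translate([5, 9.7, 5]) cube([9.8, 3.5, 13.4]) → bbox [5,9.7,5] .. [14.8,13.2,18.4]
B = cube([7.2, 9.4, 3.9]) → bbox [0,0,0] .. [7.2,9.4,3.9]
lo = A.lo+B.lo = [5+0, 9.7+0, 5+0] = [5.000,9.700,5.000]
hi = A.hi+B.hi = [14.8+7.2, 13.2+9.4, 18.4+3.9] = [22.000,22.600,22.300]
diag = √(17²+12.9²+17.3²) = √754.7 = 27.472

min=[5.000,9.700,5.000] max=[22.000,22.600,22.300] diag=27.472


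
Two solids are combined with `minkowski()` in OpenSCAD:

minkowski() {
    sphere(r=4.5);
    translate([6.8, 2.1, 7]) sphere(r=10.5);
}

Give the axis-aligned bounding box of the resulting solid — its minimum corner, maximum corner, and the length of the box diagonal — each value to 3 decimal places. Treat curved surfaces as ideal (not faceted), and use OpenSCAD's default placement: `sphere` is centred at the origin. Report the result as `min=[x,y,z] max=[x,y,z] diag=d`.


A = translate([6.8, 2.1, 7]) sphere(r=10.5) → bbox [-3.7,-8.4,-3.5] .. [17.3,12.6,17.5]
B = sphere(r=4.5) → bbox [-4.5,-4.5,-4.5] .. [4.5,4.5,4.5]
lo = A.lo+B.lo = [-3.7-4.5, -8.4-4.5, -3.5-4.5] = [-8.200,-12.900,-8.000]
hi = A.hi+B.hi = [17.3+4.5, 12.6+4.5, 17.5+4.5] = [21.800,17.100,22.000]
diag = √(30²+30²+30²) = √2700 = 51.962

min=[-8.200,-12.900,-8.000] max=[21.800,17.100,22.000] diag=51.962


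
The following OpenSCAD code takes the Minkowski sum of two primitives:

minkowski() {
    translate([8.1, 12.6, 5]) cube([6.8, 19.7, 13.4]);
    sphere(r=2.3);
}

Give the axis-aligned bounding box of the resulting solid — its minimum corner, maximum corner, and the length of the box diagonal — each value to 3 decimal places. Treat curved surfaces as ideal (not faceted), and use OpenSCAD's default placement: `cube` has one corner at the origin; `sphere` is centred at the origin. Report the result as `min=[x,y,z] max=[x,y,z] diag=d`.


A = translate([8.1, 12.6, 5]) cube([6.8, 19.7, 13.4]) → bbox [8.1,12.6,5] .. [14.9,32.3,18.4]
B = sphere(r=2.3) → bbox [-2.3,-2.3,-2.3] .. [2.3,2.3,2.3]
lo = A.lo+B.lo = [8.1-2.3, 12.6-2.3, 5-2.3] = [5.800,10.300,2.700]
hi = A.hi+B.hi = [14.9+2.3, 32.3+2.3, 18.4+2.3] = [17.200,34.600,20.700]
diag = √(11.4²+24.3²+18²) = √1044.45 = 32.318

min=[5.800,10.300,2.700] max=[17.200,34.600,20.700] diag=32.318


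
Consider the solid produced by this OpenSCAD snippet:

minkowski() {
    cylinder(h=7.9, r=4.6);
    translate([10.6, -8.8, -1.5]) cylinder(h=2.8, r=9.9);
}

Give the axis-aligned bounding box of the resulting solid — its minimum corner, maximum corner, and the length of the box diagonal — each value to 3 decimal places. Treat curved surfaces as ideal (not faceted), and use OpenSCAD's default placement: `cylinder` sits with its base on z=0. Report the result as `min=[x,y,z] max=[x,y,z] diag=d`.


A = translate([10.6, -8.8, -1.5]) cylinder(h=2.8, r=9.9) → bbox [0.7,-18.7,-1.5] .. [20.5,1.1,1.3]
B = cylinder(h=7.9, r=4.6) → bbox [-4.6,-4.6,0] .. [4.6,4.6,7.9]
lo = A.lo+B.lo = [0.7-4.6, -18.7-4.6, -1.5+0] = [-3.900,-23.300,-1.500]
hi = A.hi+B.hi = [20.5+4.6, 1.1+4.6, 1.3+7.9] = [25.100,5.700,9.200]
diag = √(29²+29²+10.7²) = √1796.49 = 42.385

min=[-3.900,-23.300,-1.500] max=[25.100,5.700,9.200] diag=42.385


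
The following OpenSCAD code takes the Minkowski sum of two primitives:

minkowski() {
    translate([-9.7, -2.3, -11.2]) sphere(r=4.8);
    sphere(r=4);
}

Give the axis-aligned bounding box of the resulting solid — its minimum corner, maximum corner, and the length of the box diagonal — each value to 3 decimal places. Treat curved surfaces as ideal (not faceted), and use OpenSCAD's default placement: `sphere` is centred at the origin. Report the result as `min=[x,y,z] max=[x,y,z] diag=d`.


A = translate([-9.7, -2.3, -11.2]) sphere(r=4.8) → bbox [-14.5,-7.1,-16] .. [-4.9,2.5,-6.4]
B = sphere(r=4) → bbox [-4,-4,-4] .. [4,4,4]
lo = A.lo+B.lo = [-14.5-4, -7.1-4, -16-4] = [-18.500,-11.100,-20.000]
hi = A.hi+B.hi = [-4.9+4, 2.5+4, -6.4+4] = [-0.900,6.500,-2.400]
diag = √(17.6²+17.6²+17.6²) = √929.28 = 30.484

min=[-18.500,-11.100,-20.000] max=[-0.900,6.500,-2.400] diag=30.484


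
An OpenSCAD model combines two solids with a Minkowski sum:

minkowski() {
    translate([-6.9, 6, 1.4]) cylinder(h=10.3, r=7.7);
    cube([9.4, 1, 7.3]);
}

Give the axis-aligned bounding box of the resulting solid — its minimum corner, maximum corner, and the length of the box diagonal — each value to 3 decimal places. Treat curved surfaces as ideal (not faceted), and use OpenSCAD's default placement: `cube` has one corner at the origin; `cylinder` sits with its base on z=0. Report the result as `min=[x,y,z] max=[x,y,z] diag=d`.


A = translate([-6.9, 6, 1.4]) cylinder(h=10.3, r=7.7) → bbox [-14.6,-1.7,1.4] .. [0.8,13.7,11.7]
B = cube([9.4, 1, 7.3]) → bbox [0,0,0] .. [9.4,1,7.3]
lo = A.lo+B.lo = [-14.6+0, -1.7+0, 1.4+0] = [-14.600,-1.700,1.400]
hi = A.hi+B.hi = [0.8+9.4, 13.7+1, 11.7+7.3] = [10.200,14.700,19.000]
diag = √(24.8²+16.4²+17.6²) = √1193.76 = 34.551

min=[-14.600,-1.700,1.400] max=[10.200,14.700,19.000] diag=34.551


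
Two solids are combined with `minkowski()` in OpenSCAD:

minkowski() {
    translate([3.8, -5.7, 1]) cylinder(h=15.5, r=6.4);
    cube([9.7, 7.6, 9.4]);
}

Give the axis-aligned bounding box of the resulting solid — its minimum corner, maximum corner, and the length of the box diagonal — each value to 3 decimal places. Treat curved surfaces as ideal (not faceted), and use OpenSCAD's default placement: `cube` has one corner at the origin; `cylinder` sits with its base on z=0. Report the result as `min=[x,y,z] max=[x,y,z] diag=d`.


min=[-2.600,-12.100,1.000] max=[19.900,8.300,25.900] diag=39.274

A = translate([3.8, -5.7, 1]) cylinder(h=15.5, r=6.4) → bbox [-2.6,-12.1,1] .. [10.2,0.7,16.5]
B = cube([9.7, 7.6, 9.4]) → bbox [0,0,0] .. [9.7,7.6,9.4]
lo = A.lo+B.lo = [-2.6+0, -12.1+0, 1+0] = [-2.600,-12.100,1.000]
hi = A.hi+B.hi = [10.2+9.7, 0.7+7.6, 16.5+9.4] = [19.900,8.300,25.900]
diag = √(22.5²+20.4²+24.9²) = √1542.42 = 39.274


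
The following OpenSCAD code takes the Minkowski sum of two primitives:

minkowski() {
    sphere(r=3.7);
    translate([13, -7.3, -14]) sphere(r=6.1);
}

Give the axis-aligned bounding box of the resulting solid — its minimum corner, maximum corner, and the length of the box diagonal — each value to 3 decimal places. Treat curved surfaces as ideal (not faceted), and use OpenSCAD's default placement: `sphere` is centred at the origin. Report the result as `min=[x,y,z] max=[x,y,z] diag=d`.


A = translate([13, -7.3, -14]) sphere(r=6.1) → bbox [6.9,-13.4,-20.1] .. [19.1,-1.2,-7.9]
B = sphere(r=3.7) → bbox [-3.7,-3.7,-3.7] .. [3.7,3.7,3.7]
lo = A.lo+B.lo = [6.9-3.7, -13.4-3.7, -20.1-3.7] = [3.200,-17.100,-23.800]
hi = A.hi+B.hi = [19.1+3.7, -1.2+3.7, -7.9+3.7] = [22.800,2.500,-4.200]
diag = √(19.6²+19.6²+19.6²) = √1152.48 = 33.948

min=[3.200,-17.100,-23.800] max=[22.800,2.500,-4.200] diag=33.948


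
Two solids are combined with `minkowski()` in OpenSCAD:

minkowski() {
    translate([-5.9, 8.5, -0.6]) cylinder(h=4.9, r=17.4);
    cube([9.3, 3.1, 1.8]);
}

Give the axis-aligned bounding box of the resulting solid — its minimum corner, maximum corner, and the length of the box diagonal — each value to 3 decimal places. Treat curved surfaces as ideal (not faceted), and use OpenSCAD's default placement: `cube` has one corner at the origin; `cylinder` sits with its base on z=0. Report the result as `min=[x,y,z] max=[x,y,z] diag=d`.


A = translate([-5.9, 8.5, -0.6]) cylinder(h=4.9, r=17.4) → bbox [-23.3,-8.9,-0.6] .. [11.5,25.9,4.3]
B = cube([9.3, 3.1, 1.8]) → bbox [0,0,0] .. [9.3,3.1,1.8]
lo = A.lo+B.lo = [-23.3+0, -8.9+0, -0.6+0] = [-23.300,-8.900,-0.600]
hi = A.hi+B.hi = [11.5+9.3, 25.9+3.1, 4.3+1.8] = [20.800,29.000,6.100]
diag = √(44.1²+37.9²+6.7²) = √3426.11 = 58.533

min=[-23.300,-8.900,-0.600] max=[20.800,29.000,6.100] diag=58.533


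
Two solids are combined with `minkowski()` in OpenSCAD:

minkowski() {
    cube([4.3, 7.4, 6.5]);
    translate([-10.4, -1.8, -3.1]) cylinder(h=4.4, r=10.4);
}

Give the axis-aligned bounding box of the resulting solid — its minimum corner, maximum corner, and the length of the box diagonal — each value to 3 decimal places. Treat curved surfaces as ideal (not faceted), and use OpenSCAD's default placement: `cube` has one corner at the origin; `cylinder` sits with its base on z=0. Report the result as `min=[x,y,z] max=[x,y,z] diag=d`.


A = translate([-10.4, -1.8, -3.1]) cylinder(h=4.4, r=10.4) → bbox [-20.8,-12.2,-3.1] .. [0,8.6,1.3]
B = cube([4.3, 7.4, 6.5]) → bbox [0,0,0] .. [4.3,7.4,6.5]
lo = A.lo+B.lo = [-20.8+0, -12.2+0, -3.1+0] = [-20.800,-12.200,-3.100]
hi = A.hi+B.hi = [0+4.3, 8.6+7.4, 1.3+6.5] = [4.300,16.000,7.800]
diag = √(25.1²+28.2²+10.9²) = √1544.06 = 39.295

min=[-20.800,-12.200,-3.100] max=[4.300,16.000,7.800] diag=39.295


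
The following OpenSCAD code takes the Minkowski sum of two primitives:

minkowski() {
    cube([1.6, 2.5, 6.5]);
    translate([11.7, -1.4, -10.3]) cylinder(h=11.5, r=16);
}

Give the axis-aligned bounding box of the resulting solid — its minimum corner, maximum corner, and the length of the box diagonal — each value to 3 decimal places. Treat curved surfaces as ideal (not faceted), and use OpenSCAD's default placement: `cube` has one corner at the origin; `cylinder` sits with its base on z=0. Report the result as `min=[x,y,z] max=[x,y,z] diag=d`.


A = translate([11.7, -1.4, -10.3]) cylinder(h=11.5, r=16) → bbox [-4.3,-17.4,-10.3] .. [27.7,14.6,1.2]
B = cube([1.6, 2.5, 6.5]) → bbox [0,0,0] .. [1.6,2.5,6.5]
lo = A.lo+B.lo = [-4.3+0, -17.4+0, -10.3+0] = [-4.300,-17.400,-10.300]
hi = A.hi+B.hi = [27.7+1.6, 14.6+2.5, 1.2+6.5] = [29.300,17.100,7.700]
diag = √(33.6²+34.5²+18²) = √2643.21 = 51.412

min=[-4.300,-17.400,-10.300] max=[29.300,17.100,7.700] diag=51.412


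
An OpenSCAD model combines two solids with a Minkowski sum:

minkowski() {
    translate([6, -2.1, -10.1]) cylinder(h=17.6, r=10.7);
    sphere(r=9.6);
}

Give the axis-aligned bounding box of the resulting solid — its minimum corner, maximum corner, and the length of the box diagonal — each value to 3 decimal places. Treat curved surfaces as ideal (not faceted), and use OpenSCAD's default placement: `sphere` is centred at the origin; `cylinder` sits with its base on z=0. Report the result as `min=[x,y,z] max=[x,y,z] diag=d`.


min=[-14.300,-22.400,-19.700] max=[26.300,18.200,17.100] diag=68.198

A = translate([6, -2.1, -10.1]) cylinder(h=17.6, r=10.7) → bbox [-4.7,-12.8,-10.1] .. [16.7,8.6,7.5]
B = sphere(r=9.6) → bbox [-9.6,-9.6,-9.6] .. [9.6,9.6,9.6]
lo = A.lo+B.lo = [-4.7-9.6, -12.8-9.6, -10.1-9.6] = [-14.300,-22.400,-19.700]
hi = A.hi+B.hi = [16.7+9.6, 8.6+9.6, 7.5+9.6] = [26.300,18.200,17.100]
diag = √(40.6²+40.6²+36.8²) = √4650.96 = 68.198


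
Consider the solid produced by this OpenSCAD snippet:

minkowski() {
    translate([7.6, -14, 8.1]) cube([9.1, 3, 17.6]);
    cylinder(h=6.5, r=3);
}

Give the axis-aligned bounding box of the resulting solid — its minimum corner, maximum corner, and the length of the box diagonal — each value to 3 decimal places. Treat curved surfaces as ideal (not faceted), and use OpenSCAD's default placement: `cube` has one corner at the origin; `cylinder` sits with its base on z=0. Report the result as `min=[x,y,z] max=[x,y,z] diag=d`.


A = translate([7.6, -14, 8.1]) cube([9.1, 3, 17.6]) → bbox [7.6,-14,8.1] .. [16.7,-11,25.7]
B = cylinder(h=6.5, r=3) → bbox [-3,-3,0] .. [3,3,6.5]
lo = A.lo+B.lo = [7.6-3, -14-3, 8.1+0] = [4.600,-17.000,8.100]
hi = A.hi+B.hi = [16.7+3, -11+3, 25.7+6.5] = [19.700,-8.000,32.200]
diag = √(15.1²+9²+24.1²) = √889.82 = 29.830

min=[4.600,-17.000,8.100] max=[19.700,-8.000,32.200] diag=29.830


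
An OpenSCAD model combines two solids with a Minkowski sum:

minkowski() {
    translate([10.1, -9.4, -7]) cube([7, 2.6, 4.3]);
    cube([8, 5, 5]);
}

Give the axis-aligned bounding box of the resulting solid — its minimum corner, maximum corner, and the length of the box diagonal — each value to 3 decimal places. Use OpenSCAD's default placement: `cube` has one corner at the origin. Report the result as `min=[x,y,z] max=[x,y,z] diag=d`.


min=[10.100,-9.400,-7.000] max=[25.100,-1.800,2.300] diag=19.216

A = translate([10.1, -9.4, -7]) cube([7, 2.6, 4.3]) → bbox [10.1,-9.4,-7] .. [17.1,-6.8,-2.7]
B = cube([8, 5, 5]) → bbox [0,0,0] .. [8,5,5]
lo = A.lo+B.lo = [10.1+0, -9.4+0, -7+0] = [10.100,-9.400,-7.000]
hi = A.hi+B.hi = [17.1+8, -6.8+5, -2.7+5] = [25.100,-1.800,2.300]
diag = √(15²+7.6²+9.3²) = √369.25 = 19.216


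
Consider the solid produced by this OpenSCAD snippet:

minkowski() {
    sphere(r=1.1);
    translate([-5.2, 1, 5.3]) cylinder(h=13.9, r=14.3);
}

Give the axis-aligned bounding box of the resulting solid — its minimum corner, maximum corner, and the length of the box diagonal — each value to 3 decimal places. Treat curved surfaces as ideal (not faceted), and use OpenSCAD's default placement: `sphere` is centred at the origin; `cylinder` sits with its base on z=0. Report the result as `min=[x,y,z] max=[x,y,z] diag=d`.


min=[-20.600,-14.400,4.200] max=[10.200,16.400,20.300] diag=46.438

A = translate([-5.2, 1, 5.3]) cylinder(h=13.9, r=14.3) → bbox [-19.5,-13.3,5.3] .. [9.1,15.3,19.2]
B = sphere(r=1.1) → bbox [-1.1,-1.1,-1.1] .. [1.1,1.1,1.1]
lo = A.lo+B.lo = [-19.5-1.1, -13.3-1.1, 5.3-1.1] = [-20.600,-14.400,4.200]
hi = A.hi+B.hi = [9.1+1.1, 15.3+1.1, 19.2+1.1] = [10.200,16.400,20.300]
diag = √(30.8²+30.8²+16.1²) = √2156.49 = 46.438


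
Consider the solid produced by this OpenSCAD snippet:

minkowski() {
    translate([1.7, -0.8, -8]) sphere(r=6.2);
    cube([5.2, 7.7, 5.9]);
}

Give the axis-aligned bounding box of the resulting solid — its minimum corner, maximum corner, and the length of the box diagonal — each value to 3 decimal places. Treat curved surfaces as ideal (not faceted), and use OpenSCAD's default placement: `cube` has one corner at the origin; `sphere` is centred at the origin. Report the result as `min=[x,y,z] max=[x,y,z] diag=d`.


min=[-4.500,-7.000,-14.200] max=[13.100,13.100,4.100] diag=32.383

A = translate([1.7, -0.8, -8]) sphere(r=6.2) → bbox [-4.5,-7,-14.2] .. [7.9,5.4,-1.8]
B = cube([5.2, 7.7, 5.9]) → bbox [0,0,0] .. [5.2,7.7,5.9]
lo = A.lo+B.lo = [-4.5+0, -7+0, -14.2+0] = [-4.500,-7.000,-14.200]
hi = A.hi+B.hi = [7.9+5.2, 5.4+7.7, -1.8+5.9] = [13.100,13.100,4.100]
diag = √(17.6²+20.1²+18.3²) = √1048.66 = 32.383


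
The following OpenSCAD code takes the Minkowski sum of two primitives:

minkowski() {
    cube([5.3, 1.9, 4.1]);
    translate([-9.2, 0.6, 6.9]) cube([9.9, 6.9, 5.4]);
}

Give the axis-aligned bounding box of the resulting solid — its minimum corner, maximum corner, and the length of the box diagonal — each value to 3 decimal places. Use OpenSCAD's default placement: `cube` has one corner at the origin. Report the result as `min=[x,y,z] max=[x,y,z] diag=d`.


A = translate([-9.2, 0.6, 6.9]) cube([9.9, 6.9, 5.4]) → bbox [-9.2,0.6,6.9] .. [0.7,7.5,12.3]
B = cube([5.3, 1.9, 4.1]) → bbox [0,0,0] .. [5.3,1.9,4.1]
lo = A.lo+B.lo = [-9.2+0, 0.6+0, 6.9+0] = [-9.200,0.600,6.900]
hi = A.hi+B.hi = [0.7+5.3, 7.5+1.9, 12.3+4.1] = [6.000,9.400,16.400]
diag = √(15.2²+8.8²+9.5²) = √398.73 = 19.968

min=[-9.200,0.600,6.900] max=[6.000,9.400,16.400] diag=19.968


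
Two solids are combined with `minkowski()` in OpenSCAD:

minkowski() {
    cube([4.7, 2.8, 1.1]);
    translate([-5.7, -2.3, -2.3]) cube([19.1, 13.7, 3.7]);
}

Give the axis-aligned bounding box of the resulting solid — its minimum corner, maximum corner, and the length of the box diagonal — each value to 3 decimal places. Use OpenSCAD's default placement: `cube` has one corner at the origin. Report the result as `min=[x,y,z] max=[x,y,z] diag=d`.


A = translate([-5.7, -2.3, -2.3]) cube([19.1, 13.7, 3.7]) → bbox [-5.7,-2.3,-2.3] .. [13.4,11.4,1.4]
B = cube([4.7, 2.8, 1.1]) → bbox [0,0,0] .. [4.7,2.8,1.1]
lo = A.lo+B.lo = [-5.7+0, -2.3+0, -2.3+0] = [-5.700,-2.300,-2.300]
hi = A.hi+B.hi = [13.4+4.7, 11.4+2.8, 1.4+1.1] = [18.100,14.200,2.500]
diag = √(23.8²+16.5²+4.8²) = √861.73 = 29.355

min=[-5.700,-2.300,-2.300] max=[18.100,14.200,2.500] diag=29.355


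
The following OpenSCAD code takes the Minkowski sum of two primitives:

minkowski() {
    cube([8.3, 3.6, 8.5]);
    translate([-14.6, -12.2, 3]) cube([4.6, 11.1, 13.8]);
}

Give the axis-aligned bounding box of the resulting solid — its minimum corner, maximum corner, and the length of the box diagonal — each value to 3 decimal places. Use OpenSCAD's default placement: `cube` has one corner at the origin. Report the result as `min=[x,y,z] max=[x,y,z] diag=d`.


A = translate([-14.6, -12.2, 3]) cube([4.6, 11.1, 13.8]) → bbox [-14.6,-12.2,3] .. [-10,-1.1,16.8]
B = cube([8.3, 3.6, 8.5]) → bbox [0,0,0] .. [8.3,3.6,8.5]
lo = A.lo+B.lo = [-14.6+0, -12.2+0, 3+0] = [-14.600,-12.200,3.000]
hi = A.hi+B.hi = [-10+8.3, -1.1+3.6, 16.8+8.5] = [-1.700,2.500,25.300]
diag = √(12.9²+14.7²+22.3²) = √879.79 = 29.661

min=[-14.600,-12.200,3.000] max=[-1.700,2.500,25.300] diag=29.661


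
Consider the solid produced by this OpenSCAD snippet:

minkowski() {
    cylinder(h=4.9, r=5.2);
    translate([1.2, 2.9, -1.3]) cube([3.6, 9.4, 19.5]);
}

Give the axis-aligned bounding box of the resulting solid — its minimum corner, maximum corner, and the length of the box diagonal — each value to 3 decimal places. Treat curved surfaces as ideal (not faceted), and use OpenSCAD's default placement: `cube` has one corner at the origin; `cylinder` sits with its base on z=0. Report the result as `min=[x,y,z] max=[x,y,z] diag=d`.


min=[-4.000,-2.300,-1.300] max=[10.000,17.500,23.100] diag=34.401

A = translate([1.2, 2.9, -1.3]) cube([3.6, 9.4, 19.5]) → bbox [1.2,2.9,-1.3] .. [4.8,12.3,18.2]
B = cylinder(h=4.9, r=5.2) → bbox [-5.2,-5.2,0] .. [5.2,5.2,4.9]
lo = A.lo+B.lo = [1.2-5.2, 2.9-5.2, -1.3+0] = [-4.000,-2.300,-1.300]
hi = A.hi+B.hi = [4.8+5.2, 12.3+5.2, 18.2+4.9] = [10.000,17.500,23.100]
diag = √(14²+19.8²+24.4²) = √1183.4 = 34.401


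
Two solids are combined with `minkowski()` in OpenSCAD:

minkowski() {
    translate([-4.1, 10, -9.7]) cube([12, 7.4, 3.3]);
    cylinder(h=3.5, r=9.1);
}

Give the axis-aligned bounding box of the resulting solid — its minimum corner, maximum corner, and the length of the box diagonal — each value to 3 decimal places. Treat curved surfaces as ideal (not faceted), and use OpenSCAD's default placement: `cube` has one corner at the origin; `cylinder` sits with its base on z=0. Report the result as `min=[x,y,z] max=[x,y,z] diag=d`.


min=[-13.200,0.900,-9.700] max=[17.000,26.500,-2.900] diag=40.170

A = translate([-4.1, 10, -9.7]) cube([12, 7.4, 3.3]) → bbox [-4.1,10,-9.7] .. [7.9,17.4,-6.4]
B = cylinder(h=3.5, r=9.1) → bbox [-9.1,-9.1,0] .. [9.1,9.1,3.5]
lo = A.lo+B.lo = [-4.1-9.1, 10-9.1, -9.7+0] = [-13.200,0.900,-9.700]
hi = A.hi+B.hi = [7.9+9.1, 17.4+9.1, -6.4+3.5] = [17.000,26.500,-2.900]
diag = √(30.2²+25.6²+6.8²) = √1613.64 = 40.170


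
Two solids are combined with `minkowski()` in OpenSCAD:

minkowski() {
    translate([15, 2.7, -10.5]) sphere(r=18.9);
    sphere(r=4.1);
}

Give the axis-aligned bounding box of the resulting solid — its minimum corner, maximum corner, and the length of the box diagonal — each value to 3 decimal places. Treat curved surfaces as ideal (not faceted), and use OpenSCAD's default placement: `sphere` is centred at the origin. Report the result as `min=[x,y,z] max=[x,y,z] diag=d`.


min=[-8.000,-20.300,-33.500] max=[38.000,25.700,12.500] diag=79.674

A = translate([15, 2.7, -10.5]) sphere(r=18.9) → bbox [-3.9,-16.2,-29.4] .. [33.9,21.6,8.4]
B = sphere(r=4.1) → bbox [-4.1,-4.1,-4.1] .. [4.1,4.1,4.1]
lo = A.lo+B.lo = [-3.9-4.1, -16.2-4.1, -29.4-4.1] = [-8.000,-20.300,-33.500]
hi = A.hi+B.hi = [33.9+4.1, 21.6+4.1, 8.4+4.1] = [38.000,25.700,12.500]
diag = √(46²+46²+46²) = √6348 = 79.674


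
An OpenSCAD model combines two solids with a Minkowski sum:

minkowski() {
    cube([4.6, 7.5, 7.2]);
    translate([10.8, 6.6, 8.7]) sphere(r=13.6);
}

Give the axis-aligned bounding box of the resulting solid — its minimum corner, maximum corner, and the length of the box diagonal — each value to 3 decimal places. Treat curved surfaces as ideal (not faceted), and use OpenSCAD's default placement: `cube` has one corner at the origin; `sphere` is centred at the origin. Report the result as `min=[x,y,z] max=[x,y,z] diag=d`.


min=[-2.800,-7.000,-4.900] max=[29.000,27.700,29.500] diag=58.298

A = translate([10.8, 6.6, 8.7]) sphere(r=13.6) → bbox [-2.8,-7,-4.9] .. [24.4,20.2,22.3]
B = cube([4.6, 7.5, 7.2]) → bbox [0,0,0] .. [4.6,7.5,7.2]
lo = A.lo+B.lo = [-2.8+0, -7+0, -4.9+0] = [-2.800,-7.000,-4.900]
hi = A.hi+B.hi = [24.4+4.6, 20.2+7.5, 22.3+7.2] = [29.000,27.700,29.500]
diag = √(31.8²+34.7²+34.4²) = √3398.69 = 58.298


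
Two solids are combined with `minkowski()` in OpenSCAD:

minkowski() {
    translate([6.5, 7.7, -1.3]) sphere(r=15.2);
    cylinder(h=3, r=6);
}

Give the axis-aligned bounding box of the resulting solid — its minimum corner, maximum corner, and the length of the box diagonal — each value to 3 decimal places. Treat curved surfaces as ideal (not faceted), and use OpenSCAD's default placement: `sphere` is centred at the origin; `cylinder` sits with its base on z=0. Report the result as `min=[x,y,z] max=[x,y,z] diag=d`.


A = translate([6.5, 7.7, -1.3]) sphere(r=15.2) → bbox [-8.7,-7.5,-16.5] .. [21.7,22.9,13.9]
B = cylinder(h=3, r=6) → bbox [-6,-6,0] .. [6,6,3]
lo = A.lo+B.lo = [-8.7-6, -7.5-6, -16.5+0] = [-14.700,-13.500,-16.500]
hi = A.hi+B.hi = [21.7+6, 22.9+6, 13.9+3] = [27.700,28.900,16.900]
diag = √(42.4²+42.4²+33.4²) = √4711.08 = 68.637

min=[-14.700,-13.500,-16.500] max=[27.700,28.900,16.900] diag=68.637


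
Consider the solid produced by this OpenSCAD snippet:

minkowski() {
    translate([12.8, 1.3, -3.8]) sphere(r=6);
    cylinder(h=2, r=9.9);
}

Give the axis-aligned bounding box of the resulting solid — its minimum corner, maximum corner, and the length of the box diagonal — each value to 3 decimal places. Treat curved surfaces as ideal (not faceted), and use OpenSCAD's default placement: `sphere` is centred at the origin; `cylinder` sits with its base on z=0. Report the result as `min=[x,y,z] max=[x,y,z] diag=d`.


A = translate([12.8, 1.3, -3.8]) sphere(r=6) → bbox [6.8,-4.7,-9.8] .. [18.8,7.3,2.2]
B = cylinder(h=2, r=9.9) → bbox [-9.9,-9.9,0] .. [9.9,9.9,2]
lo = A.lo+B.lo = [6.8-9.9, -4.7-9.9, -9.8+0] = [-3.100,-14.600,-9.800]
hi = A.hi+B.hi = [18.8+9.9, 7.3+9.9, 2.2+2] = [28.700,17.200,4.200]
diag = √(31.8²+31.8²+14²) = √2218.48 = 47.101

min=[-3.100,-14.600,-9.800] max=[28.700,17.200,4.200] diag=47.101


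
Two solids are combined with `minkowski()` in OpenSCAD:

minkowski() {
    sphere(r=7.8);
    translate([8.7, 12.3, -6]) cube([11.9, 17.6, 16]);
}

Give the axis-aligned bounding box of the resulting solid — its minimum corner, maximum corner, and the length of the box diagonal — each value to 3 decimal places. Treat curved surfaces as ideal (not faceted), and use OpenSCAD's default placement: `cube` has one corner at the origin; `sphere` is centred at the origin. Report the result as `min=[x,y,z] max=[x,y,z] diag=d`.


min=[0.900,4.500,-13.800] max=[28.400,37.700,17.800] diag=53.451

A = translate([8.7, 12.3, -6]) cube([11.9, 17.6, 16]) → bbox [8.7,12.3,-6] .. [20.6,29.9,10]
B = sphere(r=7.8) → bbox [-7.8,-7.8,-7.8] .. [7.8,7.8,7.8]
lo = A.lo+B.lo = [8.7-7.8, 12.3-7.8, -6-7.8] = [0.900,4.500,-13.800]
hi = A.hi+B.hi = [20.6+7.8, 29.9+7.8, 10+7.8] = [28.400,37.700,17.800]
diag = √(27.5²+33.2²+31.6²) = √2857.05 = 53.451


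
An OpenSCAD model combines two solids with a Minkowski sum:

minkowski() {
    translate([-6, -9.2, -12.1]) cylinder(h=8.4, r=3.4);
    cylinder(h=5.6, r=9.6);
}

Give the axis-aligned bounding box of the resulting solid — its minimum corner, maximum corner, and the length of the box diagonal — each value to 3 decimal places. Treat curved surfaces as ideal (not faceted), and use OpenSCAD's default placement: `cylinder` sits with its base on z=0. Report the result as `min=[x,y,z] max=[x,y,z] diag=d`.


A = translate([-6, -9.2, -12.1]) cylinder(h=8.4, r=3.4) → bbox [-9.4,-12.6,-12.1] .. [-2.6,-5.8,-3.7]
B = cylinder(h=5.6, r=9.6) → bbox [-9.6,-9.6,0] .. [9.6,9.6,5.6]
lo = A.lo+B.lo = [-9.4-9.6, -12.6-9.6, -12.1+0] = [-19.000,-22.200,-12.100]
hi = A.hi+B.hi = [-2.6+9.6, -5.8+9.6, -3.7+5.6] = [7.000,3.800,1.900]
diag = √(26²+26²+14²) = √1548 = 39.345

min=[-19.000,-22.200,-12.100] max=[7.000,3.800,1.900] diag=39.345


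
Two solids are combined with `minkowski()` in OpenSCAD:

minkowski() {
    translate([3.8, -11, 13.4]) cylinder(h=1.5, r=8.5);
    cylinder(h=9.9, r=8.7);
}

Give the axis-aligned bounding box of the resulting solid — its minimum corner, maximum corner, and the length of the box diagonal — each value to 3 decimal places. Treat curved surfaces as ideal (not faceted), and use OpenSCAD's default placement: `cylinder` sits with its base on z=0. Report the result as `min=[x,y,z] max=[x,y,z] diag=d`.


min=[-13.400,-28.200,13.400] max=[21.000,6.200,24.800] diag=49.967

A = translate([3.8, -11, 13.4]) cylinder(h=1.5, r=8.5) → bbox [-4.7,-19.5,13.4] .. [12.3,-2.5,14.9]
B = cylinder(h=9.9, r=8.7) → bbox [-8.7,-8.7,0] .. [8.7,8.7,9.9]
lo = A.lo+B.lo = [-4.7-8.7, -19.5-8.7, 13.4+0] = [-13.400,-28.200,13.400]
hi = A.hi+B.hi = [12.3+8.7, -2.5+8.7, 14.9+9.9] = [21.000,6.200,24.800]
diag = √(34.4²+34.4²+11.4²) = √2496.68 = 49.967


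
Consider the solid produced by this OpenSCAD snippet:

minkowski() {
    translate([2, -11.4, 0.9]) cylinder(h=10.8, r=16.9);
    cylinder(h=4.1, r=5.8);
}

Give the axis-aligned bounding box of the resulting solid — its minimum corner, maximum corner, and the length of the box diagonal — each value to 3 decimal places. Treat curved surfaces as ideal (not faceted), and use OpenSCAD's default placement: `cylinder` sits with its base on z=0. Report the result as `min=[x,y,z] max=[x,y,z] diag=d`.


A = translate([2, -11.4, 0.9]) cylinder(h=10.8, r=16.9) → bbox [-14.9,-28.3,0.9] .. [18.9,5.5,11.7]
B = cylinder(h=4.1, r=5.8) → bbox [-5.8,-5.8,0] .. [5.8,5.8,4.1]
lo = A.lo+B.lo = [-14.9-5.8, -28.3-5.8, 0.9+0] = [-20.700,-34.100,0.900]
hi = A.hi+B.hi = [18.9+5.8, 5.5+5.8, 11.7+4.1] = [24.700,11.300,15.800]
diag = √(45.4²+45.4²+14.9²) = √4344.33 = 65.912

min=[-20.700,-34.100,0.900] max=[24.700,11.300,15.800] diag=65.912


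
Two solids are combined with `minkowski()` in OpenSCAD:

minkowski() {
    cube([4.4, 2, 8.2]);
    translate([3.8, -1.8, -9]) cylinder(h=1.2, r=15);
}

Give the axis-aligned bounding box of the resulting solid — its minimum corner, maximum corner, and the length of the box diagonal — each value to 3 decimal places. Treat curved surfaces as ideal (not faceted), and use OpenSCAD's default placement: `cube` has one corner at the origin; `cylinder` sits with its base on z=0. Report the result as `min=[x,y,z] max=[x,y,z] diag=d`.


A = translate([3.8, -1.8, -9]) cylinder(h=1.2, r=15) → bbox [-11.2,-16.8,-9] .. [18.8,13.2,-7.8]
B = cube([4.4, 2, 8.2]) → bbox [0,0,0] .. [4.4,2,8.2]
lo = A.lo+B.lo = [-11.2+0, -16.8+0, -9+0] = [-11.200,-16.800,-9.000]
hi = A.hi+B.hi = [18.8+4.4, 13.2+2, -7.8+8.2] = [23.200,15.200,0.400]
diag = √(34.4²+32²+9.4²) = √2295.72 = 47.914

min=[-11.200,-16.800,-9.000] max=[23.200,15.200,0.400] diag=47.914


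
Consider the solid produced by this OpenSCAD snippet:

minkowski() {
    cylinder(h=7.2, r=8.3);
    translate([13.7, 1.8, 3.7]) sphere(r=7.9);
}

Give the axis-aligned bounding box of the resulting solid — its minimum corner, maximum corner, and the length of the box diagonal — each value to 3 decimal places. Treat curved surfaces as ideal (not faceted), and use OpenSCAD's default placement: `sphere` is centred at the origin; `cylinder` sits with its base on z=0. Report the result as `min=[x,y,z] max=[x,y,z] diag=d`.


min=[-2.500,-14.400,-4.200] max=[29.900,18.000,18.800] diag=51.269

A = translate([13.7, 1.8, 3.7]) sphere(r=7.9) → bbox [5.8,-6.1,-4.2] .. [21.6,9.7,11.6]
B = cylinder(h=7.2, r=8.3) → bbox [-8.3,-8.3,0] .. [8.3,8.3,7.2]
lo = A.lo+B.lo = [5.8-8.3, -6.1-8.3, -4.2+0] = [-2.500,-14.400,-4.200]
hi = A.hi+B.hi = [21.6+8.3, 9.7+8.3, 11.6+7.2] = [29.900,18.000,18.800]
diag = √(32.4²+32.4²+23²) = √2628.52 = 51.269


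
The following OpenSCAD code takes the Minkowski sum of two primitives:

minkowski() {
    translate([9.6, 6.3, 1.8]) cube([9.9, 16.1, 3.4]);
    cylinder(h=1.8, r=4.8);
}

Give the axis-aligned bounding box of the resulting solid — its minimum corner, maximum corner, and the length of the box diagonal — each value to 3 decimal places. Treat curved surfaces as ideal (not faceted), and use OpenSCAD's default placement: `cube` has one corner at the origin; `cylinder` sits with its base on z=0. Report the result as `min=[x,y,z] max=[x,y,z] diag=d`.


A = translate([9.6, 6.3, 1.8]) cube([9.9, 16.1, 3.4]) → bbox [9.6,6.3,1.8] .. [19.5,22.4,5.2]
B = cylinder(h=1.8, r=4.8) → bbox [-4.8,-4.8,0] .. [4.8,4.8,1.8]
lo = A.lo+B.lo = [9.6-4.8, 6.3-4.8, 1.8+0] = [4.800,1.500,1.800]
hi = A.hi+B.hi = [19.5+4.8, 22.4+4.8, 5.2+1.8] = [24.300,27.200,7.000]
diag = √(19.5²+25.7²+5.2²) = √1067.78 = 32.677

min=[4.800,1.500,1.800] max=[24.300,27.200,7.000] diag=32.677


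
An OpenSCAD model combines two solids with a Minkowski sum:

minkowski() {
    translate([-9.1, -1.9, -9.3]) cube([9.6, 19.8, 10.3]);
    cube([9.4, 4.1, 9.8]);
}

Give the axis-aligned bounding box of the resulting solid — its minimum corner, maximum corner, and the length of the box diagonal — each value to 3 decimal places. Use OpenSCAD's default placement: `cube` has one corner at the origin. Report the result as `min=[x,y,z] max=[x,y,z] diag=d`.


min=[-9.100,-1.900,-9.300] max=[9.900,22.000,10.800] diag=36.554

A = translate([-9.1, -1.9, -9.3]) cube([9.6, 19.8, 10.3]) → bbox [-9.1,-1.9,-9.3] .. [0.5,17.9,1]
B = cube([9.4, 4.1, 9.8]) → bbox [0,0,0] .. [9.4,4.1,9.8]
lo = A.lo+B.lo = [-9.1+0, -1.9+0, -9.3+0] = [-9.100,-1.900,-9.300]
hi = A.hi+B.hi = [0.5+9.4, 17.9+4.1, 1+9.8] = [9.900,22.000,10.800]
diag = √(19²+23.9²+20.1²) = √1336.22 = 36.554


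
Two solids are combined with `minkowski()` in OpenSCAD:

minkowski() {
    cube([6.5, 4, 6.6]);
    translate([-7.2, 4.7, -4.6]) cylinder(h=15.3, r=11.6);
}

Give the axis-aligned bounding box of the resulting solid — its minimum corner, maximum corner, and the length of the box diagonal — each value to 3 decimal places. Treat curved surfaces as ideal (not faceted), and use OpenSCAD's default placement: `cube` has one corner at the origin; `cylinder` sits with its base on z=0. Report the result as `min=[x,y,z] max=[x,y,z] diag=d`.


min=[-18.800,-6.900,-4.600] max=[10.900,20.300,17.300] diag=45.843

A = translate([-7.2, 4.7, -4.6]) cylinder(h=15.3, r=11.6) → bbox [-18.8,-6.9,-4.6] .. [4.4,16.3,10.7]
B = cube([6.5, 4, 6.6]) → bbox [0,0,0] .. [6.5,4,6.6]
lo = A.lo+B.lo = [-18.8+0, -6.9+0, -4.6+0] = [-18.800,-6.900,-4.600]
hi = A.hi+B.hi = [4.4+6.5, 16.3+4, 10.7+6.6] = [10.900,20.300,17.300]
diag = √(29.7²+27.2²+21.9²) = √2101.54 = 45.843


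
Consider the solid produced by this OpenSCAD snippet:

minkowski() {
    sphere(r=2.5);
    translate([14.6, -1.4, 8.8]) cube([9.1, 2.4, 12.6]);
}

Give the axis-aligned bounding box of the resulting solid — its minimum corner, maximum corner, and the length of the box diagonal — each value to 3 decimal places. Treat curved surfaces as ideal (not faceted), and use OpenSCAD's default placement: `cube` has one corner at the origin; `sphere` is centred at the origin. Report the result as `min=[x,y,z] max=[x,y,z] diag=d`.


min=[12.100,-3.900,6.300] max=[26.200,3.500,23.900] diag=23.735

A = translate([14.6, -1.4, 8.8]) cube([9.1, 2.4, 12.6]) → bbox [14.6,-1.4,8.8] .. [23.7,1,21.4]
B = sphere(r=2.5) → bbox [-2.5,-2.5,-2.5] .. [2.5,2.5,2.5]
lo = A.lo+B.lo = [14.6-2.5, -1.4-2.5, 8.8-2.5] = [12.100,-3.900,6.300]
hi = A.hi+B.hi = [23.7+2.5, 1+2.5, 21.4+2.5] = [26.200,3.500,23.900]
diag = √(14.1²+7.4²+17.6²) = √563.33 = 23.735


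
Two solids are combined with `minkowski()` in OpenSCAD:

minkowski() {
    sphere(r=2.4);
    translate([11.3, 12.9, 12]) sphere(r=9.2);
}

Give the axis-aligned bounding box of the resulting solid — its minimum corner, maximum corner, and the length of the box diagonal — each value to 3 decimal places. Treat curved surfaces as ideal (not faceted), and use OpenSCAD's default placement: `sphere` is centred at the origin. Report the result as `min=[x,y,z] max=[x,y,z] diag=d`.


A = translate([11.3, 12.9, 12]) sphere(r=9.2) → bbox [2.1,3.7,2.8] .. [20.5,22.1,21.2]
B = sphere(r=2.4) → bbox [-2.4,-2.4,-2.4] .. [2.4,2.4,2.4]
lo = A.lo+B.lo = [2.1-2.4, 3.7-2.4, 2.8-2.4] = [-0.300,1.300,0.400]
hi = A.hi+B.hi = [20.5+2.4, 22.1+2.4, 21.2+2.4] = [22.900,24.500,23.600]
diag = √(23.2²+23.2²+23.2²) = √1614.72 = 40.184

min=[-0.300,1.300,0.400] max=[22.900,24.500,23.600] diag=40.184


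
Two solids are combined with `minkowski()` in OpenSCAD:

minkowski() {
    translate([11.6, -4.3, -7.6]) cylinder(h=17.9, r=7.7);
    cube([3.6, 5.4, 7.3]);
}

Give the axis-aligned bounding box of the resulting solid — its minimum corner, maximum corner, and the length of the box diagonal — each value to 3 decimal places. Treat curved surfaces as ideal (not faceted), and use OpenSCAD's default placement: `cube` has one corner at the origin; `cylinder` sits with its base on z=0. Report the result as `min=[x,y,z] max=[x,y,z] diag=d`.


min=[3.900,-12.000,-7.600] max=[22.900,8.800,17.600] diag=37.798

A = translate([11.6, -4.3, -7.6]) cylinder(h=17.9, r=7.7) → bbox [3.9,-12,-7.6] .. [19.3,3.4,10.3]
B = cube([3.6, 5.4, 7.3]) → bbox [0,0,0] .. [3.6,5.4,7.3]
lo = A.lo+B.lo = [3.9+0, -12+0, -7.6+0] = [3.900,-12.000,-7.600]
hi = A.hi+B.hi = [19.3+3.6, 3.4+5.4, 10.3+7.3] = [22.900,8.800,17.600]
diag = √(19²+20.8²+25.2²) = √1428.68 = 37.798
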